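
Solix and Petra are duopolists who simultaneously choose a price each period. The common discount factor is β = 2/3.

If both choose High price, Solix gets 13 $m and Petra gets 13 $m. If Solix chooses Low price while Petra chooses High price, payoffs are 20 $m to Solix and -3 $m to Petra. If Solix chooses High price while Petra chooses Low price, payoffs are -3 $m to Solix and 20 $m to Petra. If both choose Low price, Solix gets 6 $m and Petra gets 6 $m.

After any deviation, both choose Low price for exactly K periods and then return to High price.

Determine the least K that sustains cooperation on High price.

2

IC: β(1−β^K)/(1−β) ≥ (20−13)/(13−6) = 1.
With β = 2/3: need 1 − β^K ≥ 1·(1−2/3)/(2/3), i.e. β^K ≤ 0.5000.
Since (2/3)^1 = 0.6667 and (2/3)^2 = 0.4444, the smallest such K is 2.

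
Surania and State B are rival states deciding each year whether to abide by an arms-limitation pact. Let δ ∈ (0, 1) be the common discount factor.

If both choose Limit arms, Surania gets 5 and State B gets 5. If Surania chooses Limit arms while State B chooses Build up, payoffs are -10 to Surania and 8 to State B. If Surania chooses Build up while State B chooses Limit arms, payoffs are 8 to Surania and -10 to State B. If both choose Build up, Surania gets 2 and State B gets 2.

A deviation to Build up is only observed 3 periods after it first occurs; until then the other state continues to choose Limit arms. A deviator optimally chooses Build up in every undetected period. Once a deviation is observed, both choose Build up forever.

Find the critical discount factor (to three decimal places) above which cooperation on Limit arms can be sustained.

A deviator earns 8 for 3 periods, then 2 forever; cooperating earns 5 forever. Multiplying the IC by (1−δ):
5 ≥ 8(1−δ^3) + 2δ^3, so 6·δ^3 ≥ 3 and δ^3 ≥ 1/2.
δ ≥ (1/2)^(1/3) ≈ 0.794.

0.794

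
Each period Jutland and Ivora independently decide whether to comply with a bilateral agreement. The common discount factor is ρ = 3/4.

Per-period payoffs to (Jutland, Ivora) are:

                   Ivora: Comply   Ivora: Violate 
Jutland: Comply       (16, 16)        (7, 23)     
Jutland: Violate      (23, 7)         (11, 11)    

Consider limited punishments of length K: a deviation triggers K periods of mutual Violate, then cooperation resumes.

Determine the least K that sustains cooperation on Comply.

3

No profitable deviation requires (16−11)(ρ+…+ρ^K) ≥ 23−16, i.e. ρ+…+ρ^K ≥ 7/5 ≈ 1.4000.
With ρ = 3/4, the partial sums are K=1: 0.7500, K=2: 1.3125, K=3: 1.7344.
K = 3 is the first length at which the sum reaches 1.4000.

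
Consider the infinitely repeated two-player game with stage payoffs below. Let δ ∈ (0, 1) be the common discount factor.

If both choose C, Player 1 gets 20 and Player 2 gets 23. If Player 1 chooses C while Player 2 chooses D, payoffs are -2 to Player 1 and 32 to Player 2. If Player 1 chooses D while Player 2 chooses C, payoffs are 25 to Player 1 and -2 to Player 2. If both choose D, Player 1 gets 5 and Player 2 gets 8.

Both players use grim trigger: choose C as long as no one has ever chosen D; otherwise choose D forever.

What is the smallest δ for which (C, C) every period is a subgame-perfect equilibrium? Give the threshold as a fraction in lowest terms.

3/8

For Player 1: deviation gain 25−20 = 5, per-period punishment loss 20−5 = 15. IC gives δ ≥ 5/20 = 1/4.
For Player 2: gain 9, loss 15 per period, so δ ≥ 9/24 = 3/8.
The tighter constraint is Player 2's, so cooperation needs δ ≥ 3/8.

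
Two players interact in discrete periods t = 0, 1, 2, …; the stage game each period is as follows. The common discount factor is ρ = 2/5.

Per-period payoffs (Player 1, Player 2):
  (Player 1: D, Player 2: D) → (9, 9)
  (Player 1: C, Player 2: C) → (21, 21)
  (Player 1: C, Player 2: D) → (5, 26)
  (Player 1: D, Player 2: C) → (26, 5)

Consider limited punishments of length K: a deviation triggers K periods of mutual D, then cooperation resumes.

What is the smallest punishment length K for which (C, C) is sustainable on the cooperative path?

2

Need Σ_{k=1}^{K} ρ^k ≥ (26−21)/(21−9) = 0.4167 at ρ = 2/5.
At K = 1 the sum is 0.4000 < 0.4167; at K = 2 it is 0.5600 ≥ 0.4167.
So the minimum punishment length is K = 2.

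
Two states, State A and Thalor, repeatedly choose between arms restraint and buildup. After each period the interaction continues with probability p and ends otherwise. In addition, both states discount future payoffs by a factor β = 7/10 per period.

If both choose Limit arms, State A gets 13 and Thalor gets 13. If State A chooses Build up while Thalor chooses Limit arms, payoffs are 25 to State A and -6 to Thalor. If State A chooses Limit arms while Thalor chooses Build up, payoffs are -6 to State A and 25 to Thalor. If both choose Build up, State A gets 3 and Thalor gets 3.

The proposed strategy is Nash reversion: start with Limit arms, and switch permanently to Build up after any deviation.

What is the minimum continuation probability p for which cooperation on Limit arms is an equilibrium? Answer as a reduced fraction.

With continuation probability p and discount β, the effective per-period discount factor is βp.
Grim-trigger IC: βp ≥ (25−13)/(25−3) = 6/11.
So p ≥ (6/11)/(7/10) = 60/77.

60/77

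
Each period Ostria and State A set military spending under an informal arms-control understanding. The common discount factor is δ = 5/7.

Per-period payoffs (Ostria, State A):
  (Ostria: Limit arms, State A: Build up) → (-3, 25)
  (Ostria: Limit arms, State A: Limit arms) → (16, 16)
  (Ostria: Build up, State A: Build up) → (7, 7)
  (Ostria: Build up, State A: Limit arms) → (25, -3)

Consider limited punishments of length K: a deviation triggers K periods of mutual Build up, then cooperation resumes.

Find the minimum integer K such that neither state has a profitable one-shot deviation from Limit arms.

IC: δ(1−δ^K)/(1−δ) ≥ (25−16)/(16−7) = 1.
With δ = 5/7: need 1 − δ^K ≥ 1·(1−5/7)/(5/7), i.e. δ^K ≤ 0.6000.
Since (5/7)^1 = 0.7143 and (5/7)^2 = 0.5102, the smallest such K is 2.

2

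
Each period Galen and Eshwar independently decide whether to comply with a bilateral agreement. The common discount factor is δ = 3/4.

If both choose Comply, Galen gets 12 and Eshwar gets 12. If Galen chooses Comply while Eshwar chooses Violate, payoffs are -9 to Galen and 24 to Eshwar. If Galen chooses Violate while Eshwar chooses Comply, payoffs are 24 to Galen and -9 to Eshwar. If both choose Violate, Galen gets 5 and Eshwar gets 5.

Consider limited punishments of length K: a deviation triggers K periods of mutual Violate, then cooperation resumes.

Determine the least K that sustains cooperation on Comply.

3

IC: δ(1−δ^K)/(1−δ) ≥ (24−12)/(12−5) = 12/7.
With δ = 3/4: need 1 − δ^K ≥ 12/7·(1−3/4)/(3/4), i.e. δ^K ≤ 0.4286.
Since (3/4)^2 = 0.5625 and (3/4)^3 = 0.4219, the smallest such K is 3.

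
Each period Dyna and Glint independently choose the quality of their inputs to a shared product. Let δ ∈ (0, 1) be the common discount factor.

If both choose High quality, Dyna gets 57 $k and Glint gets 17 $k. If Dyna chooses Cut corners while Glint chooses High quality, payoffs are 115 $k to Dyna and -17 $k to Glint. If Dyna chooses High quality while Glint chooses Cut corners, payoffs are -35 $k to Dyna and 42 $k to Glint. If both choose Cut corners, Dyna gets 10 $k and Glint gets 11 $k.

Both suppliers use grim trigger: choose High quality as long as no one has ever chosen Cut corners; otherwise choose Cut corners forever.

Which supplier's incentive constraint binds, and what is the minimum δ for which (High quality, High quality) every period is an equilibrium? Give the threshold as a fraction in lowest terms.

Glint; δ ≥ 25/31

Dyna: cooperation gives 57 each period; deviation gives 115 once then 10 forever.
  57/(1−δ) ≥ 115 + 10δ/(1−δ) ⇒ δ ≥ 58/105.
Glint: cooperation gives 17 each period; deviation gives 42 once then 11 forever.
  δ ≥ 25/31.
Both must hold, so the binding constraint is Glint's: δ ≥ 25/31.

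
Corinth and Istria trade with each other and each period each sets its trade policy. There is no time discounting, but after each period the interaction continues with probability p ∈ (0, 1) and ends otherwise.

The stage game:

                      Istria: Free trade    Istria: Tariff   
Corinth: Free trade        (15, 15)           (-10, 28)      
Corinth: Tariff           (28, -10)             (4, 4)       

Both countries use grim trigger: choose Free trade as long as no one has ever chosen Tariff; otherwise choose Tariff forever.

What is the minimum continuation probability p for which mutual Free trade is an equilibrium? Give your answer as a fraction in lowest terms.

With no time discounting, the continuation probability p plays the role of the discount factor.
Grim-trigger IC: 15/(1−p) ≥ 28 + 4p/(1−p) ⇒ p ≥ (28−15)/(28−4) = 13/24.

13/24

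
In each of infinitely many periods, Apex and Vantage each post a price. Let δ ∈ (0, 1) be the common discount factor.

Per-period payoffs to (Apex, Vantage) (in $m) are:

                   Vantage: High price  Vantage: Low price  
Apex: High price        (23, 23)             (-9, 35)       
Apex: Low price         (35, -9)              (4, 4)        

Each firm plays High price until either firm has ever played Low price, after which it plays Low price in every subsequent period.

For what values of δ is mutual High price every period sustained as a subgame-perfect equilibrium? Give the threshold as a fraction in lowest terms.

12/31

Under grim trigger the critical discount factor is (T−C)/(T−P) with T = 35, C = 23, P = 4.
δ* = (35−23)/(35−4) = 12/31.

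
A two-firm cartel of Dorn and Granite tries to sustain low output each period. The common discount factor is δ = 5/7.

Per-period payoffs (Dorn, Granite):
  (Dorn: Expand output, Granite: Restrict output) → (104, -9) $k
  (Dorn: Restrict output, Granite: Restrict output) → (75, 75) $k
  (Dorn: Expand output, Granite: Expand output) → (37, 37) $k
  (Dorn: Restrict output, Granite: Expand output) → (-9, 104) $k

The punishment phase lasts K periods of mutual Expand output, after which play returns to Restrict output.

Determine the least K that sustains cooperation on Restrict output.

No profitable deviation requires (75−37)(δ+…+δ^K) ≥ 104−75, i.e. δ+…+δ^K ≥ 29/38 ≈ 0.7632.
With δ = 5/7, the partial sums are K=1: 0.7143, K=2: 1.2245.
K = 2 is the first length at which the sum reaches 0.7632.

2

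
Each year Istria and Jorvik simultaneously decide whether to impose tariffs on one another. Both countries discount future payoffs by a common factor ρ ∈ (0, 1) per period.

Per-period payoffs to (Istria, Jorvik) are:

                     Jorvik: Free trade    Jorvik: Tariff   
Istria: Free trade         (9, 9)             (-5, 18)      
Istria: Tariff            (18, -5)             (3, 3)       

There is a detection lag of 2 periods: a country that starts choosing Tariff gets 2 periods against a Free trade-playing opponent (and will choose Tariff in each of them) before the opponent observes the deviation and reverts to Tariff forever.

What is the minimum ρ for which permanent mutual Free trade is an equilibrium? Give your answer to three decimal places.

0.775

The best deviation is to choose Tariff for all 2 undetected periods, earning 18 each, then 3 forever once detected.
Deviation value: 18(1−ρ^2)/(1−ρ) + 3ρ^2/(1−ρ); cooperation value: 9/(1−ρ).
IC: 9 ≥ 18(1−ρ^2) + 3ρ^2 = 18 − 15ρ^2.
So ρ^2 ≥ 9/15 = 3/5, giving ρ ≥ (3/5)^(1/2) ≈ 0.775.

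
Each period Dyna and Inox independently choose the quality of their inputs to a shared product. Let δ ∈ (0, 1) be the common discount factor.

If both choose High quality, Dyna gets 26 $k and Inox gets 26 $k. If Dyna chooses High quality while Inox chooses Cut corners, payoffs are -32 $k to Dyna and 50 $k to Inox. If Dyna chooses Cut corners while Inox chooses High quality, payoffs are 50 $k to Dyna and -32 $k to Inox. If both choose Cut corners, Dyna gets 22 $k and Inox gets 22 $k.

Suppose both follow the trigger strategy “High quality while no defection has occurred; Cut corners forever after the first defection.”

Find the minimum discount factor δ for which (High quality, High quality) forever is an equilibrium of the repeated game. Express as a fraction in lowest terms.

Cooperation forever yields 26 each period: 26/(1−δ).
Deviating yields 50 once, then 22 forever: 50 + 22δ/(1−δ).
No profitable deviation requires 26/(1−δ) ≥ 50 + 22δ/(1−δ).
Multiplying by (1−δ): 26 ≥ 50(1−δ) + 22δ = 50 − 28δ.
So 28δ ≥ 24, i.e. δ ≥ 24/28 = 6/7.

6/7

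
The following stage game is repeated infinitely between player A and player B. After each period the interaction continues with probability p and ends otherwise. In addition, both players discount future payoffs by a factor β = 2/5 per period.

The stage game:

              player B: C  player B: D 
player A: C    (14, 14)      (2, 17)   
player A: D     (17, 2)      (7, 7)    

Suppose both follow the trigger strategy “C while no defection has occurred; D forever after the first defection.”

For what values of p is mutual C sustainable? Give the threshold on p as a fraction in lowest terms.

Expected continuation weight on next period's payoff is β·p = 2/5·p, which plays the role of the discount factor.
Cooperation requires 2/5·p ≥ (17−14)/(17−7) = 3/10, hence p ≥ 3/4.

3/4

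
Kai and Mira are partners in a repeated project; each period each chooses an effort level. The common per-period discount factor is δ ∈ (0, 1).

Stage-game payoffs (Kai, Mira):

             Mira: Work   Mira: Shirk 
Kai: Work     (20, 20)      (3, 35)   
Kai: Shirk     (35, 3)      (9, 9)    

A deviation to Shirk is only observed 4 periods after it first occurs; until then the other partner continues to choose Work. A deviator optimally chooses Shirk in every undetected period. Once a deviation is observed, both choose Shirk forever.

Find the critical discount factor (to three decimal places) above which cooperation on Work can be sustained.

A deviator earns 35 for 4 periods, then 9 forever; cooperating earns 20 forever. Multiplying the IC by (1−δ):
20 ≥ 35(1−δ^4) + 9δ^4, so 26·δ^4 ≥ 15 and δ^4 ≥ 15/26.
δ ≥ (15/26)^(1/4) ≈ 0.872.

0.872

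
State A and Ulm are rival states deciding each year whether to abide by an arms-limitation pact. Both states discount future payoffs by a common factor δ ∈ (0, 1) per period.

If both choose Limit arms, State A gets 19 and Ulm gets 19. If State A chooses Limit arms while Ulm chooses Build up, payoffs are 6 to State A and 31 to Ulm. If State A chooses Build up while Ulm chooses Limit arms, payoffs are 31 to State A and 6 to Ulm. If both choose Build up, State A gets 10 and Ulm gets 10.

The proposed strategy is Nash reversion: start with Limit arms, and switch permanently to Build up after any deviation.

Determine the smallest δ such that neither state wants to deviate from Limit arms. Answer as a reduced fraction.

4/7

One-period gain from deviating is 31 − 19 = 12. The loss is 19 − 10 = 9 in every subsequent period, with present value 9·δ/(1−δ).
Deviation is unprofitable when 9·δ/(1−δ) ≥ 12, i.e. δ/(1−δ) ≥ 4/3.
Equivalently δ ≥ 12/(12+9) = 4/7.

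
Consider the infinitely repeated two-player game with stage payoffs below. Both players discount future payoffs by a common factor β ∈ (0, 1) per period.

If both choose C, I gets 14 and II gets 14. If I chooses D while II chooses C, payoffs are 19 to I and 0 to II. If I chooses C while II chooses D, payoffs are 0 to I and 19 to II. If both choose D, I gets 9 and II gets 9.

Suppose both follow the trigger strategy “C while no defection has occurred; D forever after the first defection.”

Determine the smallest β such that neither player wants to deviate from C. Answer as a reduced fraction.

1/2

Cooperation forever yields 14 each period: 14/(1−β).
Deviating yields 19 once, then 9 forever: 19 + 9β/(1−β).
No profitable deviation requires 14/(1−β) ≥ 19 + 9β/(1−β).
Multiplying by (1−β): 14 ≥ 19(1−β) + 9β = 19 − 10β.
So 10β ≥ 5, i.e. β ≥ 5/10 = 1/2.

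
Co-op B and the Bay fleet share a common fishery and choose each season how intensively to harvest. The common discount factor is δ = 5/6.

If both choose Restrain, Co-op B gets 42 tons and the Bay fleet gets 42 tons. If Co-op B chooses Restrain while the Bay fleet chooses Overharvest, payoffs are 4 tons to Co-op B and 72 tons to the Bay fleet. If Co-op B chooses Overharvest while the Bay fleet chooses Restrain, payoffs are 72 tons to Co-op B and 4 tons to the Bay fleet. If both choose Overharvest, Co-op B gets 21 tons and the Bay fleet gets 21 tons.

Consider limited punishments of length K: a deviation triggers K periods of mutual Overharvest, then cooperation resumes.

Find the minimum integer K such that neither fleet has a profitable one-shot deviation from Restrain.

2

No profitable deviation requires (42−21)(δ+…+δ^K) ≥ 72−42, i.e. δ+…+δ^K ≥ 10/7 ≈ 1.4286.
With δ = 5/6, the partial sums are K=1: 0.8333, K=2: 1.5278.
K = 2 is the first length at which the sum reaches 1.4286.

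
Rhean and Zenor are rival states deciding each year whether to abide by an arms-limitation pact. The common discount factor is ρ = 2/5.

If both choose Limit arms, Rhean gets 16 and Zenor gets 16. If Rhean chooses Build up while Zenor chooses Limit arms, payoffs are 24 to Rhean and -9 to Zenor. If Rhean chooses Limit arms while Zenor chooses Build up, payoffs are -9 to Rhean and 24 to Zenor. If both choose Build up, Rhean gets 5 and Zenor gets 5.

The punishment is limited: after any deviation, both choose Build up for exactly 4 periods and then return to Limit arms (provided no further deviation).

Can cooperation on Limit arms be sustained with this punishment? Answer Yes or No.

No

Comparing payoff streams over the 5 periods until play realigns: cooperate → 16(1+ρ+…+ρ^4); deviate → 24 + 5(ρ+…+ρ^4).
Cooperation is sustained iff (16−5)(ρ+…+ρ^4) ≥ 24−16.
ρ+…+ρ^4 = 2/5·(1−(2/5)^4)/(1−2/5) = 0.6496, and (24−16)/(16−5) = 0.7273.
0.6496 < 0.7273, so cooperation is not sustainable.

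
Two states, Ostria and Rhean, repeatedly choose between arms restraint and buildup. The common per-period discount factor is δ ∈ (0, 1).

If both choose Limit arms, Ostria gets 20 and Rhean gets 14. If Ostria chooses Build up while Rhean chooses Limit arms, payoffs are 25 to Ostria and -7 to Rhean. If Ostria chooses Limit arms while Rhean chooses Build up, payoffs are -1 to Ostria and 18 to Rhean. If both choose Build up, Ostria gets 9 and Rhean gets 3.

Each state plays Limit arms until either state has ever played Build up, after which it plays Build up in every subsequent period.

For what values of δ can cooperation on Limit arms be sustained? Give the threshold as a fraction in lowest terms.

For Ostria: deviation gain 25−20 = 5, per-period punishment loss 20−9 = 11. IC gives δ ≥ 5/16.
For Rhean: gain 4, loss 11 per period, so δ ≥ 4/15.
The tighter constraint is Ostria's, so cooperation needs δ ≥ 5/16.

5/16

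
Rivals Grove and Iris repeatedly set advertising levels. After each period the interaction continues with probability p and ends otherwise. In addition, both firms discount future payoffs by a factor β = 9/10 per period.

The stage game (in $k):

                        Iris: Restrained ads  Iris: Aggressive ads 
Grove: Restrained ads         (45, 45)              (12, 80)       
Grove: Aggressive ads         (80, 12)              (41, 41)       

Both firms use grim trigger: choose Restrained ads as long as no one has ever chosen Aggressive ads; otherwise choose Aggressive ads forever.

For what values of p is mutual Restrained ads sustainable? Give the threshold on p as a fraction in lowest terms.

Expected continuation weight on next period's payoff is β·p = 9/10·p, which plays the role of the discount factor.
Cooperation requires 9/10·p ≥ (80−45)/(80−41) = 35/39, hence p ≥ 350/351.

350/351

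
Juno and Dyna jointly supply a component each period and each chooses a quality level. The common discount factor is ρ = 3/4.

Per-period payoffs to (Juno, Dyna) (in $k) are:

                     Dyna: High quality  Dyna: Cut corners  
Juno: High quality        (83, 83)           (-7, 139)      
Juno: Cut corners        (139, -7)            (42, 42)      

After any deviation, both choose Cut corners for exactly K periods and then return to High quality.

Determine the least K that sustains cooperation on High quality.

Need Σ_{k=1}^{K} ρ^k ≥ (139−83)/(83−42) = 1.3659 at ρ = 3/4.
At K = 2 the sum is 1.3125 < 1.3659; at K = 3 it is 1.7344 ≥ 1.3659.
So the minimum punishment length is K = 3.

3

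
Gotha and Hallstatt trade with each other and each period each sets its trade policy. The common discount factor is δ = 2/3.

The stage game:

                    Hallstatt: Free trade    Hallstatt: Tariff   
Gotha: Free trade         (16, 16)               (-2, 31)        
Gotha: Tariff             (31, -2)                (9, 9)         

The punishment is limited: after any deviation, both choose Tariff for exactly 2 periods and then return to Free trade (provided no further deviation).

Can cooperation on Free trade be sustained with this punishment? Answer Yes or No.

No

Comparing payoff streams over the 3 periods until play realigns: cooperate → 16(1+δ+…+δ^2); deviate → 31 + 9(δ+…+δ^2).
Cooperation is sustained iff (16−9)(δ+…+δ^2) ≥ 31−16.
δ+…+δ^2 = 2/3·(1−(2/3)^2)/(1−2/3) = 1.1111, and (31−16)/(16−9) = 2.1429.
1.1111 < 2.1429, so cooperation is not sustainable.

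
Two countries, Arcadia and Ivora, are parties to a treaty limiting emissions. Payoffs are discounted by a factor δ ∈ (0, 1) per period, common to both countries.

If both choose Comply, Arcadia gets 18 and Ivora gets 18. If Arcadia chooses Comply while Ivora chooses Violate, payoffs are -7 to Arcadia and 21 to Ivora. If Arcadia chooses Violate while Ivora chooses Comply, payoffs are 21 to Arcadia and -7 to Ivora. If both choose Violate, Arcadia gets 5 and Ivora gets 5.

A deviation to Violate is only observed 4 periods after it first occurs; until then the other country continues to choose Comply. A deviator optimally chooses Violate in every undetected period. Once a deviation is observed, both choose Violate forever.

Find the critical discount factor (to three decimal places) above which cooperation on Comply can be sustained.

0.658

Deviating for the 4 undetected periods gains 21−18 = 3 per period over cooperation, then loses 18−5 = 13 per period forever once punishment starts.
Gain: 3(1 + δ + … + δ^3); loss: 13·δ^4/(1−δ).
No profitable deviation ⇔ 3(1−δ^4) ≤ 13·δ^4, i.e. δ^4 ≥ 3/(3+13) = 3/16.
Hence δ ≥ (3/16)^(1/4) ≈ 0.658.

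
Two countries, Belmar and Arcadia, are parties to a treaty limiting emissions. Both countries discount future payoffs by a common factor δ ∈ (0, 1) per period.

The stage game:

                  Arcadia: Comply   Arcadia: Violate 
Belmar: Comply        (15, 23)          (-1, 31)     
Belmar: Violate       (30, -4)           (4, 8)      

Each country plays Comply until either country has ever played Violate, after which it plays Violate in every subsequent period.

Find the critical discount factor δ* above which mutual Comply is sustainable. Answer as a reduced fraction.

15/26

Belmar: cooperation gives 15 each period; deviation gives 30 once then 4 forever.
  15/(1−δ) ≥ 30 + 4δ/(1−δ) ⇒ δ ≥ 15/26.
Arcadia: cooperation gives 23 each period; deviation gives 31 once then 8 forever.
  δ ≥ 8/23.
Both must hold, so the binding constraint is Belmar's: δ ≥ 15/26.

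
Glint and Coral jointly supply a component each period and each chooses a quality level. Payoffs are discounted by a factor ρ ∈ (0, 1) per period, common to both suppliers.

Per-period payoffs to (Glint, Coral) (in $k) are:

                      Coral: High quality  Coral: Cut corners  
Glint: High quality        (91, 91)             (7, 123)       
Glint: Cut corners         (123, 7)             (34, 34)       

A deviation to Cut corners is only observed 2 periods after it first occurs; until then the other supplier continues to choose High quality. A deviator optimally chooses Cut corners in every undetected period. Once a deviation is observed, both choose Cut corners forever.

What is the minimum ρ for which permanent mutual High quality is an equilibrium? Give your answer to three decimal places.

0.600

The best deviation is to choose Cut corners for all 2 undetected periods, earning 123 each, then 34 forever once detected.
Deviation value: 123(1−ρ^2)/(1−ρ) + 34ρ^2/(1−ρ); cooperation value: 91/(1−ρ).
IC: 91 ≥ 123(1−ρ^2) + 34ρ^2 = 123 − 89ρ^2.
So ρ^2 ≥ 32/89, giving ρ ≥ (32/89)^(1/2) ≈ 0.600.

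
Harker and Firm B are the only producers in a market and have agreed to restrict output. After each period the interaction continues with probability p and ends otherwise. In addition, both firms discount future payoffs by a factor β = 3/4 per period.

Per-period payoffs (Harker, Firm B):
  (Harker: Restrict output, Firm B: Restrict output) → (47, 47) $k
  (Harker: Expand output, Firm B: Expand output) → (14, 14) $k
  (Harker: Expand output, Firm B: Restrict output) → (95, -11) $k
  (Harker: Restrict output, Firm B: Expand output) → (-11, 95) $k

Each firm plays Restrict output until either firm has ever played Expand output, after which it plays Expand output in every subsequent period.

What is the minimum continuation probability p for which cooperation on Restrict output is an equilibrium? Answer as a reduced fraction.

64/81

Expected continuation weight on next period's payoff is β·p = 3/4·p, which plays the role of the discount factor.
Cooperation requires 3/4·p ≥ (95−47)/(95−14) = 16/27, hence p ≥ 64/81.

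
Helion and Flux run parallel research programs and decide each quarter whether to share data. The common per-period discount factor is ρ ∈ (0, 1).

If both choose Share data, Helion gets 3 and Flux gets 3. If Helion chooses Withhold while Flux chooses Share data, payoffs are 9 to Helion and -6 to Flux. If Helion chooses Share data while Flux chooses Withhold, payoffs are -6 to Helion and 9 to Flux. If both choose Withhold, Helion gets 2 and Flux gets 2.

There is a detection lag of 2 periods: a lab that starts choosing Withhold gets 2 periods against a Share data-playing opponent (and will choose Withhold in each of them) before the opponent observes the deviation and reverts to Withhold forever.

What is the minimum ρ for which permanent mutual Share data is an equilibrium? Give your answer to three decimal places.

0.926

A deviator earns 9 for 2 periods, then 2 forever; cooperating earns 3 forever. Multiplying the IC by (1−ρ):
3 ≥ 9(1−ρ^2) + 2ρ^2, so 7·ρ^2 ≥ 6 and ρ^2 ≥ 6/7.
ρ ≥ (6/7)^(1/2) ≈ 0.926.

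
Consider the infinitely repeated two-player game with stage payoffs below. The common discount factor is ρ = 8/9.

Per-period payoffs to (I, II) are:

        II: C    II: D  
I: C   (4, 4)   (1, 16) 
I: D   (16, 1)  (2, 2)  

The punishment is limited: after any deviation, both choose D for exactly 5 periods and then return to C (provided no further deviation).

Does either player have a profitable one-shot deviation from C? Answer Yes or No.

Yes

A one-shot deviation gives 16 now, then 2 for 5 periods, then back to 4.
Gain from deviating: (16−4) today; loss: (4−2) in each of the next 5 periods.
No-deviation condition: (4−2)(ρ+…+ρ^5) ≥ 16−4, i.e. ρ+…+ρ^5 ≥ 6.
At ρ = 8/9: ρ+…+ρ^5 = 3.5606 < 6.0000.
So cooperation is not sustainable.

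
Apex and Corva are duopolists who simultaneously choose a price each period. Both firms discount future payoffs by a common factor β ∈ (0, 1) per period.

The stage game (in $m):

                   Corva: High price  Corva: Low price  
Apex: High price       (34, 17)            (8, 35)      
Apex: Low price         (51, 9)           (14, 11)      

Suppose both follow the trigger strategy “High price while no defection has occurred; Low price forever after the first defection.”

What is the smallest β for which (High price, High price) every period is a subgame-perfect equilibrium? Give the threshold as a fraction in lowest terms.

Apex's threshold: (51−34)/(51−14) = 17/37.
Corva's threshold: (35−17)/(35−11) = 3/4.
17/37 < 3/4, so Corva binds and β* = 3/4.

3/4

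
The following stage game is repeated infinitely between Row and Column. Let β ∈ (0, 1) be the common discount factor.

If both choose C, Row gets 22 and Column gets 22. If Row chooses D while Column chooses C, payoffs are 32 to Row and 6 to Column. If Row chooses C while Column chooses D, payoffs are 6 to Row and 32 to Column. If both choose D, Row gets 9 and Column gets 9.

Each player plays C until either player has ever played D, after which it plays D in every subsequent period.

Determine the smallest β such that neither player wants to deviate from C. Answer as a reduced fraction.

10/23

Cooperation forever yields 22 each period: 22/(1−β).
Deviating yields 32 once, then 9 forever: 32 + 9β/(1−β).
No profitable deviation requires 22/(1−β) ≥ 32 + 9β/(1−β).
Multiplying by (1−β): 22 ≥ 32(1−β) + 9β = 32 − 23β.
So 23β ≥ 10, i.e. β ≥ 10/23.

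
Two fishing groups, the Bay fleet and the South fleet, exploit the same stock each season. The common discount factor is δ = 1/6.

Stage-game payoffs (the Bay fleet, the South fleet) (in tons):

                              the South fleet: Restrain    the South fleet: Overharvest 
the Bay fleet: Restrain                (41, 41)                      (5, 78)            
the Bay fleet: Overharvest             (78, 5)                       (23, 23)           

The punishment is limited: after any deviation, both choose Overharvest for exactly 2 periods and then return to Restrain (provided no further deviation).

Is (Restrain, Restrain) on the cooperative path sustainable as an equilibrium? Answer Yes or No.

A one-shot deviation gives 78 now, then 23 for 2 periods, then back to 41.
Gain from deviating: (78−41) today; loss: (41−23) in each of the next 2 periods.
No-deviation condition: (41−23)(δ+…+δ^2) ≥ 78−41, i.e. δ+…+δ^2 ≥ 37/18.
At δ = 1/6: δ+…+δ^2 = 0.1944 < 2.0556.
So cooperation is not sustainable.

No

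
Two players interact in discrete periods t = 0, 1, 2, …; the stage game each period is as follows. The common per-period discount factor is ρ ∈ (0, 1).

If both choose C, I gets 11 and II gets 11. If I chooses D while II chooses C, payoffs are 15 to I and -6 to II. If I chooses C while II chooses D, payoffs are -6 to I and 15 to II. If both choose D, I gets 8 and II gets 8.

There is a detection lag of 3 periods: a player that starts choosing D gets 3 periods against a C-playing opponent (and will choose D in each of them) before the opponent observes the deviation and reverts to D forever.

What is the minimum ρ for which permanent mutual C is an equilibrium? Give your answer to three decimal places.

0.830

A deviator earns 15 for 3 periods, then 8 forever; cooperating earns 11 forever. Multiplying the IC by (1−ρ):
11 ≥ 15(1−ρ^3) + 8ρ^3, so 7·ρ^3 ≥ 4 and ρ^3 ≥ 4/7.
ρ ≥ (4/7)^(1/3) ≈ 0.830.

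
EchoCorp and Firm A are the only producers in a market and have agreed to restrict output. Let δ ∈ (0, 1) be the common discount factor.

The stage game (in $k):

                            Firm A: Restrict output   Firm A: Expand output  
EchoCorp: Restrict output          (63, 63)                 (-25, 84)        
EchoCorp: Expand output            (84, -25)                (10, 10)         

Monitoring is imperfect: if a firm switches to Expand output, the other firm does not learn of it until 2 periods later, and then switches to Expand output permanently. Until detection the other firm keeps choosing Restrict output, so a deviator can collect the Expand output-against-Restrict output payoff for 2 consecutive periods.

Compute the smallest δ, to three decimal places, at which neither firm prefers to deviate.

0.533

A deviator earns 84 for 2 periods, then 10 forever; cooperating earns 63 forever. Multiplying the IC by (1−δ):
63 ≥ 84(1−δ^2) + 10δ^2, so 74·δ^2 ≥ 21 and δ^2 ≥ 21/74.
δ ≥ (21/74)^(1/2) ≈ 0.533.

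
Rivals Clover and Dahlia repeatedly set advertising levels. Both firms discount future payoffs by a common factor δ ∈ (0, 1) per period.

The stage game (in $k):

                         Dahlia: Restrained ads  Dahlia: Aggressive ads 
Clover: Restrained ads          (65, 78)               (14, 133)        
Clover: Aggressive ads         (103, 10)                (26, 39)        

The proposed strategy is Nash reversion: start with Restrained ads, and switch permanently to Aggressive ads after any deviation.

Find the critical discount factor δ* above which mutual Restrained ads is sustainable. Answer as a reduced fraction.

Clover: cooperation gives 65 each period; deviation gives 103 once then 26 forever.
  65/(1−δ) ≥ 103 + 26δ/(1−δ) ⇒ δ ≥ 38/77.
Dahlia: cooperation gives 78 each period; deviation gives 133 once then 39 forever.
  δ ≥ 55/94.
Both must hold, so the binding constraint is Dahlia's: δ ≥ 55/94.

55/94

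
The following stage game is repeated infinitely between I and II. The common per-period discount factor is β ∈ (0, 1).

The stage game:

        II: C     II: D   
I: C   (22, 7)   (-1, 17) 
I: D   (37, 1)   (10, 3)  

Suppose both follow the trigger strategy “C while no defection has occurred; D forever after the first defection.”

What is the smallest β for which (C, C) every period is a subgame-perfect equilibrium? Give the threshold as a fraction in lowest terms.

I: cooperation gives 22 each period; deviation gives 37 once then 10 forever.
  22/(1−β) ≥ 37 + 10β/(1−β) ⇒ β ≥ 15/27 = 5/9.
II: cooperation gives 7 each period; deviation gives 17 once then 3 forever.
  β ≥ 10/14 = 5/7.
Both must hold, so the binding constraint is II's: β ≥ 5/7.

5/7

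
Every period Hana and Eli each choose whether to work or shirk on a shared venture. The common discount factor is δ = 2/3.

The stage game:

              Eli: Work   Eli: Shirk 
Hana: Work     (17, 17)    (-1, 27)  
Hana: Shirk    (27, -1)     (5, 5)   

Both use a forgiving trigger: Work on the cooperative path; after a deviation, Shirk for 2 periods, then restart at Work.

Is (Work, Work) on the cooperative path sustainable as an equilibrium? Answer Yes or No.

Yes

Comparing payoff streams over the 3 periods until play realigns: cooperate → 17(1+δ+…+δ^2); deviate → 27 + 5(δ+…+δ^2).
Cooperation is sustained iff (17−5)(δ+…+δ^2) ≥ 27−17.
δ+…+δ^2 = 2/3·(1−(2/3)^2)/(1−2/3) = 1.1111, and (27−17)/(17−5) = 0.8333.
1.1111 ≥ 0.8333, so cooperation is sustainable.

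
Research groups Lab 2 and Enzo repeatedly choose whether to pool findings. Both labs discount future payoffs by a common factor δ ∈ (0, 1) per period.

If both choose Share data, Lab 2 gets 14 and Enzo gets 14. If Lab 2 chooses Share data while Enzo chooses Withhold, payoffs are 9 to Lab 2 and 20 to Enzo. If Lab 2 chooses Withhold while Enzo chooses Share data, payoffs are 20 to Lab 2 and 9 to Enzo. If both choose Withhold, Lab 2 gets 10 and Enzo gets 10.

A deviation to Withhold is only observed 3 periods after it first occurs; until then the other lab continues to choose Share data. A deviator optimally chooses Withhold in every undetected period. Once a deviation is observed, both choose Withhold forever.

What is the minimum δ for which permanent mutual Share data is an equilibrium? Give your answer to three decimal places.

A deviator earns 20 for 3 periods, then 10 forever; cooperating earns 14 forever. Multiplying the IC by (1−δ):
14 ≥ 20(1−δ^3) + 10δ^3, so 10·δ^3 ≥ 6 and δ^3 ≥ 3/5.
δ ≥ (3/5)^(1/3) ≈ 0.843.

0.843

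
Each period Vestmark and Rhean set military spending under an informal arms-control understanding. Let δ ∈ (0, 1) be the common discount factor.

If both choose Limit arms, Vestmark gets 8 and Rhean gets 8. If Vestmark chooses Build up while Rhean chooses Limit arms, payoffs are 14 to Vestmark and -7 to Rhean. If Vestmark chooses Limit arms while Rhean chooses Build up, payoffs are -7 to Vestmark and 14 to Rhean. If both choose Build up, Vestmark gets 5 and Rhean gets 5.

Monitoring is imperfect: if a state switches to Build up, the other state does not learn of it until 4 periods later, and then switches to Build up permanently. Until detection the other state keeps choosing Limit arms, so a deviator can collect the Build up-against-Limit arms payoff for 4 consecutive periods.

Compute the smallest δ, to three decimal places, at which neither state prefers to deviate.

0.904

A deviator earns 14 for 4 periods, then 5 forever; cooperating earns 8 forever. Multiplying the IC by (1−δ):
8 ≥ 14(1−δ^4) + 5δ^4, so 9·δ^4 ≥ 6 and δ^4 ≥ 2/3.
δ ≥ (2/3)^(1/4) ≈ 0.904.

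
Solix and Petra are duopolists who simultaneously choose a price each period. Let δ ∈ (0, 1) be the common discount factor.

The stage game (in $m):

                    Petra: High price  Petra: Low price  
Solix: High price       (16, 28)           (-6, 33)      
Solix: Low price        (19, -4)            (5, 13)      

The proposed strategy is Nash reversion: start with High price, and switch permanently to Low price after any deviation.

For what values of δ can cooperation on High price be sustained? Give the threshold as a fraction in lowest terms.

Solix's threshold: (19−16)/(19−5) = 3/14.
Petra's threshold: (33−28)/(33−13) = 1/4.
3/14 < 1/4, so Petra binds and δ* = 1/4.

1/4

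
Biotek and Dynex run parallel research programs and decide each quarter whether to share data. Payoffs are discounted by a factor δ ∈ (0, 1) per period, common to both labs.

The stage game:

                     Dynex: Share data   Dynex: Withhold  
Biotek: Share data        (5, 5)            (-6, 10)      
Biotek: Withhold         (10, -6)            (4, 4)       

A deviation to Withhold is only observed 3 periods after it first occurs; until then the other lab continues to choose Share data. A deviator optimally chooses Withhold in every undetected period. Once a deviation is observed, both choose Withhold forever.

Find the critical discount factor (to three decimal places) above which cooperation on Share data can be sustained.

0.941

The best deviation is to choose Withhold for all 3 undetected periods, earning 10 each, then 4 forever once detected.
Deviation value: 10(1−δ^3)/(1−δ) + 4δ^3/(1−δ); cooperation value: 5/(1−δ).
IC: 5 ≥ 10(1−δ^3) + 4δ^3 = 10 − 6δ^3.
So δ^3 ≥ 5/6, giving δ ≥ (5/6)^(1/3) ≈ 0.941.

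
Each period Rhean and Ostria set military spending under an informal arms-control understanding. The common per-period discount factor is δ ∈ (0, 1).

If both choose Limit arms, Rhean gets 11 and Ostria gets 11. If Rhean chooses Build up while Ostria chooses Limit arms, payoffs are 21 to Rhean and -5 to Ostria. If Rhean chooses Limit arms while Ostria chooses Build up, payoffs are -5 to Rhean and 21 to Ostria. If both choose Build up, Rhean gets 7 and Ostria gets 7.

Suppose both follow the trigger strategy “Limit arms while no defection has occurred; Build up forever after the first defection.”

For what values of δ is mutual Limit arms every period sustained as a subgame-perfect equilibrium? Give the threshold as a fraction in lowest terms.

5/7

Under grim trigger the critical discount factor is (T−C)/(T−P) with T = 21, C = 11, P = 7.
δ* = (21−11)/(21−7) = 10/14 = 5/7.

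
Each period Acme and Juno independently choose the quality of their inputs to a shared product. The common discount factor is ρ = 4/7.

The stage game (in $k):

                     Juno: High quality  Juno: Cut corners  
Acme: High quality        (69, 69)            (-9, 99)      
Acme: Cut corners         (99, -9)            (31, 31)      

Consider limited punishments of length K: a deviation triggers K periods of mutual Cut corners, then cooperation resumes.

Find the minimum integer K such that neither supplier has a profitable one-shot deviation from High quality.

IC: ρ(1−ρ^K)/(1−ρ) ≥ (99−69)/(69−31) = 15/19.
With ρ = 4/7: need 1 − ρ^K ≥ 15/19·(1−4/7)/(4/7), i.e. ρ^K ≤ 0.4079.
Since (4/7)^1 = 0.5714 and (4/7)^2 = 0.3265, the smallest such K is 2.

2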